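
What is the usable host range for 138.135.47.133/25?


Network: 138.135.47.128
Broadcast: 138.135.47.255
First usable = network + 1
Last usable = broadcast - 1
Range: 138.135.47.129 to 138.135.47.254


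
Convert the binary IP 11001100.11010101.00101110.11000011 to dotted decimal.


11001100 = 204
11010101 = 213
00101110 = 46
11000011 = 195
IP: 204.213.46.195


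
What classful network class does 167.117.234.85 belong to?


First octet: 167
Binary: 10100111
10xxxxxx -> Class B (128-191)
Class B, default mask 255.255.0.0 (/16)


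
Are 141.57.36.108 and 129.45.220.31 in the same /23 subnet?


Mask: 255.255.254.0
141.57.36.108 AND mask = 141.57.36.0
129.45.220.31 AND mask = 129.45.220.0
No, different subnets (141.57.36.0 vs 129.45.220.0)


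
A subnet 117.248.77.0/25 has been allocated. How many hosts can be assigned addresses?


Host bits = 32 - 25 = 7
Total addresses = 2^7 = 128
Usable = total - 2 (network and broadcast)
Usable hosts: 126


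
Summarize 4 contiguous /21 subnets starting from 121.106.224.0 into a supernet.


Original prefix: /21
Number of subnets: 4 = 2^2
New prefix = 21 - 2 = 19
Supernet: 121.106.224.0/19


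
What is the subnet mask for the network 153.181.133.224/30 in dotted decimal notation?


/30 means 30 network bits, 2 host bits
Binary: 11111111111111111111111111111100
Mask: 255.255.255.252


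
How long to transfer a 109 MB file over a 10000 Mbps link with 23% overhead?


Effective throughput = 10000 * (1 - 23/100) = 7700 Mbps
File size in Mb = 109 * 8 = 872 Mb
Time = 872 / 7700
Time = 0.1132 seconds


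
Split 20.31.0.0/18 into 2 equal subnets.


New prefix = 18 + 1 = 19
Each subnet has 8192 addresses
  20.31.0.0/19
  20.31.32.0/19
Subnets: 20.31.0.0/19, 20.31.32.0/19


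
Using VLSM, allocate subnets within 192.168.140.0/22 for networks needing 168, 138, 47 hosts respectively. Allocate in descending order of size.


168 hosts -> /24 (254 usable): 192.168.140.0/24
138 hosts -> /24 (254 usable): 192.168.141.0/24
47 hosts -> /26 (62 usable): 192.168.142.0/26
Allocation: 192.168.140.0/24 (168 hosts, 254 usable); 192.168.141.0/24 (138 hosts, 254 usable); 192.168.142.0/26 (47 hosts, 62 usable)


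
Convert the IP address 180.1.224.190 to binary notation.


180 = 10110100
1 = 00000001
224 = 11100000
190 = 10111110
Binary: 10110100.00000001.11100000.10111110


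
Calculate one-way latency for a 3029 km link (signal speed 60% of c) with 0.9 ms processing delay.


Speed = 0.6 * 3e5 km/s = 180000 km/s
Propagation delay = 3029 / 180000 = 0.0168 s = 16.8278 ms
Processing delay = 0.9 ms
Total one-way latency = 17.7278 ms


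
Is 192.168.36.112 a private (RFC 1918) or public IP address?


RFC 1918 private ranges:
  10.0.0.0/8 (10.0.0.0 - 10.255.255.255)
  172.16.0.0/12 (172.16.0.0 - 172.31.255.255)
  192.168.0.0/16 (192.168.0.0 - 192.168.255.255)
Private (in 192.168.0.0/16)


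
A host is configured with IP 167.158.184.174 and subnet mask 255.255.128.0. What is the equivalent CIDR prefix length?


Binary: 11111111.11111111.10000000.00000000
Count leading 1s
Prefix: /17


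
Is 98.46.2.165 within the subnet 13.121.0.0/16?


Subnet network: 13.121.0.0
Test IP AND mask: 98.46.0.0
No, 98.46.2.165 is not in 13.121.0.0/16


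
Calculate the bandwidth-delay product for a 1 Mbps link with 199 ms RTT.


BDP = bandwidth * RTT
= 1 Mbps * 199 ms
= 1 * 1e6 * 199 / 1000 bits
= 199000 bits
= 24875 bytes
= 24.292 KB
BDP = 199000 bits (24875 bytes)


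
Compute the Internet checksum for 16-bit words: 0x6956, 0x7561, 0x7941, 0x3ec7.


Sum all words (with carry folding):
+ 0x6956 = 0x6956
+ 0x7561 = 0xdeb7
+ 0x7941 = 0x57f9
+ 0x3ec7 = 0x96c0
One's complement: ~0x96c0
Checksum = 0x693f


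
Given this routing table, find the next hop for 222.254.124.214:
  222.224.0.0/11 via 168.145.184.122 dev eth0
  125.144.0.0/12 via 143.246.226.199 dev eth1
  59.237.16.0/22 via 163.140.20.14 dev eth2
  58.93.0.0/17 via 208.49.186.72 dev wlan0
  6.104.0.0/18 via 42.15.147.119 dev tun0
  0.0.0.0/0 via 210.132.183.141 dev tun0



Longest prefix match for 222.254.124.214:
  /11 222.224.0.0: MATCH
  /12 125.144.0.0: no
  /22 59.237.16.0: no
  /17 58.93.0.0: no
  /18 6.104.0.0: no
  /0 0.0.0.0: MATCH
Selected: next-hop 168.145.184.122 via eth0 (matched /11)


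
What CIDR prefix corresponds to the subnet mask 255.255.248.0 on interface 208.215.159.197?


Binary: 11111111.11111111.11111000.00000000
Count leading 1s
Prefix: /21


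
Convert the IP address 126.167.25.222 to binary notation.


126 = 01111110
167 = 10100111
25 = 00011001
222 = 11011110
Binary: 01111110.10100111.00011001.11011110


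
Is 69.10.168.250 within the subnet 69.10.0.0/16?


Subnet network: 69.10.0.0
Test IP AND mask: 69.10.0.0
Yes, 69.10.168.250 is in 69.10.0.0/16


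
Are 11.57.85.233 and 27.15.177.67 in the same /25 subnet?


Mask: 255.255.255.128
11.57.85.233 AND mask = 11.57.85.128
27.15.177.67 AND mask = 27.15.177.0
No, different subnets (11.57.85.128 vs 27.15.177.0)


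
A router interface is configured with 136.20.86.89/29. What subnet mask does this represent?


/29 means 29 network bits, 3 host bits
Binary: 11111111111111111111111111111000
Mask: 255.255.255.248


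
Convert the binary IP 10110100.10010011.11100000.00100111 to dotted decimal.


10110100 = 180
10010011 = 147
11100000 = 224
00100111 = 39
IP: 180.147.224.39


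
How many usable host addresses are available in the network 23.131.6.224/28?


Host bits = 32 - 28 = 4
Total addresses = 2^4 = 16
Usable = total - 2 (network and broadcast)
Usable hosts: 14


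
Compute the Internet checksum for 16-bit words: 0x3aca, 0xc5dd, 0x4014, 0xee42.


Sum all words (with carry folding):
+ 0x3aca = 0x3aca
+ 0xc5dd = 0x00a8
+ 0x4014 = 0x40bc
+ 0xee42 = 0x2eff
One's complement: ~0x2eff
Checksum = 0xd100


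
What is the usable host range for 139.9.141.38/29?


Network: 139.9.141.32
Broadcast: 139.9.141.39
First usable = network + 1
Last usable = broadcast - 1
Range: 139.9.141.33 to 139.9.141.38


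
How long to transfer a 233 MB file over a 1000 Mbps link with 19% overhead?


Effective throughput = 1000 * (1 - 19/100) = 810 Mbps
File size in Mb = 233 * 8 = 1864 Mb
Time = 1864 / 810
Time = 2.3012 seconds


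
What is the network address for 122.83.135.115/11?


IP:   01111010.01010011.10000111.01110011
Mask: 11111111.11100000.00000000.00000000
AND operation:
Net:  01111010.01000000.00000000.00000000
Network: 122.64.0.0/11


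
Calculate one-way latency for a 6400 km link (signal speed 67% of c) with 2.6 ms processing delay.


Speed = 0.67 * 3e5 km/s = 201000 km/s
Propagation delay = 6400 / 201000 = 0.0318 s = 31.8408 ms
Processing delay = 2.6 ms
Total one-way latency = 34.4408 ms


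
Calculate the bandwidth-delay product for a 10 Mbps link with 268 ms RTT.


BDP = bandwidth * RTT
= 10 Mbps * 268 ms
= 10 * 1e6 * 268 / 1000 bits
= 2680000 bits
= 335000 bytes
= 327.1484 KB
BDP = 2680000 bits (335000 bytes)


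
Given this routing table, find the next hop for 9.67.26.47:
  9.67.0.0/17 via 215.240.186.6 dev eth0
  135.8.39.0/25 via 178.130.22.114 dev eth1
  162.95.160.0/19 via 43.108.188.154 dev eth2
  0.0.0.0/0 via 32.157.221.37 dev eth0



Longest prefix match for 9.67.26.47:
  /17 9.67.0.0: MATCH
  /25 135.8.39.0: no
  /19 162.95.160.0: no
  /0 0.0.0.0: MATCH
Selected: next-hop 215.240.186.6 via eth0 (matched /17)


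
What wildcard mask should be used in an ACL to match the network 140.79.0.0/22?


Subnet mask: 255.255.252.0
Wildcard = 255.255.255.255 - subnet mask
255 - 255 = 0
255 - 255 = 0
255 - 252 = 3
255 - 0 = 255
Wildcard: 0.0.3.255


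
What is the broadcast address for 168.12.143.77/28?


Network: 168.12.143.64/28
Host bits = 4
Set all host bits to 1:
Broadcast: 168.12.143.79


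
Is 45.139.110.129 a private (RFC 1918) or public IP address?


RFC 1918 private ranges:
  10.0.0.0/8 (10.0.0.0 - 10.255.255.255)
  172.16.0.0/12 (172.16.0.0 - 172.31.255.255)
  192.168.0.0/16 (192.168.0.0 - 192.168.255.255)
Public (not in any RFC 1918 range)


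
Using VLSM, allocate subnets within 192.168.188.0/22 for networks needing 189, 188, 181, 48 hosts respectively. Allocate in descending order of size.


189 hosts -> /24 (254 usable): 192.168.188.0/24
188 hosts -> /24 (254 usable): 192.168.189.0/24
181 hosts -> /24 (254 usable): 192.168.190.0/24
48 hosts -> /26 (62 usable): 192.168.191.0/26
Allocation: 192.168.188.0/24 (189 hosts, 254 usable); 192.168.189.0/24 (188 hosts, 254 usable); 192.168.190.0/24 (181 hosts, 254 usable); 192.168.191.0/26 (48 hosts, 62 usable)


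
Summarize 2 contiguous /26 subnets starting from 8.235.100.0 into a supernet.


Original prefix: /26
Number of subnets: 2 = 2^1
New prefix = 26 - 1 = 25
Supernet: 8.235.100.0/25


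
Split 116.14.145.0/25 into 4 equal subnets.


New prefix = 25 + 2 = 27
Each subnet has 32 addresses
  116.14.145.0/27
  116.14.145.32/27
  116.14.145.64/27
  116.14.145.96/27
Subnets: 116.14.145.0/27, 116.14.145.32/27, 116.14.145.64/27, 116.14.145.96/27


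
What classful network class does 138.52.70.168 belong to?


First octet: 138
Binary: 10001010
10xxxxxx -> Class B (128-191)
Class B, default mask 255.255.0.0 (/16)


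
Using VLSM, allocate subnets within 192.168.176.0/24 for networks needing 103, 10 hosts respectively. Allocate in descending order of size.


103 hosts -> /25 (126 usable): 192.168.176.0/25
10 hosts -> /28 (14 usable): 192.168.176.128/28
Allocation: 192.168.176.0/25 (103 hosts, 126 usable); 192.168.176.128/28 (10 hosts, 14 usable)


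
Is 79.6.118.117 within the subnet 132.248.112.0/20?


Subnet network: 132.248.112.0
Test IP AND mask: 79.6.112.0
No, 79.6.118.117 is not in 132.248.112.0/20


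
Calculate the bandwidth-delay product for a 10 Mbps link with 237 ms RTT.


BDP = bandwidth * RTT
= 10 Mbps * 237 ms
= 10 * 1e6 * 237 / 1000 bits
= 2370000 bits
= 296250 bytes
= 289.3066 KB
BDP = 2370000 bits (296250 bytes)


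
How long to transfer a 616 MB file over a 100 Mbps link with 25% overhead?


Effective throughput = 100 * (1 - 25/100) = 75 Mbps
File size in Mb = 616 * 8 = 4928 Mb
Time = 4928 / 75
Time = 65.7067 seconds


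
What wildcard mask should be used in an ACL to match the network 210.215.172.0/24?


Subnet mask: 255.255.255.0
Wildcard = 255.255.255.255 - subnet mask
255 - 255 = 0
255 - 255 = 0
255 - 255 = 0
255 - 0 = 255
Wildcard: 0.0.0.255


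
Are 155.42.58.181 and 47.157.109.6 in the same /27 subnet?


Mask: 255.255.255.224
155.42.58.181 AND mask = 155.42.58.160
47.157.109.6 AND mask = 47.157.109.0
No, different subnets (155.42.58.160 vs 47.157.109.0)


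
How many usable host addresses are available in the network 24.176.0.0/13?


Host bits = 32 - 13 = 19
Total addresses = 2^19 = 524288
Usable = total - 2 (network and broadcast)
Usable hosts: 524286


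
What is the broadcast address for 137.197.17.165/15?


Network: 137.196.0.0/15
Host bits = 17
Set all host bits to 1:
Broadcast: 137.197.255.255


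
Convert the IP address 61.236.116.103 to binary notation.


61 = 00111101
236 = 11101100
116 = 01110100
103 = 01100111
Binary: 00111101.11101100.01110100.01100111


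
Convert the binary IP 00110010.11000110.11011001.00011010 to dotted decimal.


00110010 = 50
11000110 = 198
11011001 = 217
00011010 = 26
IP: 50.198.217.26


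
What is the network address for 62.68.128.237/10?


IP:   00111110.01000100.10000000.11101101
Mask: 11111111.11000000.00000000.00000000
AND operation:
Net:  00111110.01000000.00000000.00000000
Network: 62.64.0.0/10


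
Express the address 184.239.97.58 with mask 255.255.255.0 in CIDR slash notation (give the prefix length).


Binary: 11111111.11111111.11111111.00000000
Count leading 1s
Prefix: /24


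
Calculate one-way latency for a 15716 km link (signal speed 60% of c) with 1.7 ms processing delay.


Speed = 0.6 * 3e5 km/s = 180000 km/s
Propagation delay = 15716 / 180000 = 0.0873 s = 87.3111 ms
Processing delay = 1.7 ms
Total one-way latency = 89.0111 ms


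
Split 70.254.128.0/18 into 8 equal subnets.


New prefix = 18 + 3 = 21
Each subnet has 2048 addresses
  70.254.128.0/21
  70.254.136.0/21
  70.254.144.0/21
  70.254.152.0/21
  70.254.160.0/21
  70.254.168.0/21
  70.254.176.0/21
  70.254.184.0/21
Subnets: 70.254.128.0/21, 70.254.136.0/21, 70.254.144.0/21, 70.254.152.0/21, 70.254.160.0/21, 70.254.168.0/21, 70.254.176.0/21, 70.254.184.0/21


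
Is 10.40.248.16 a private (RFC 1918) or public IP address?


RFC 1918 private ranges:
  10.0.0.0/8 (10.0.0.0 - 10.255.255.255)
  172.16.0.0/12 (172.16.0.0 - 172.31.255.255)
  192.168.0.0/16 (192.168.0.0 - 192.168.255.255)
Private (in 10.0.0.0/8)


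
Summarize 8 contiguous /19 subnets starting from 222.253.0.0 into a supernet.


Original prefix: /19
Number of subnets: 8 = 2^3
New prefix = 19 - 3 = 16
Supernet: 222.253.0.0/16


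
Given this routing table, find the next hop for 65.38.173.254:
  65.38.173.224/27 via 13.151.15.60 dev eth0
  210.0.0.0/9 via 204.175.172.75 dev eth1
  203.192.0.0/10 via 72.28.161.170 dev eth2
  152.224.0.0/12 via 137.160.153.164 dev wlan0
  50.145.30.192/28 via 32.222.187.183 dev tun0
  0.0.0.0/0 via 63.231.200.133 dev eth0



Longest prefix match for 65.38.173.254:
  /27 65.38.173.224: MATCH
  /9 210.0.0.0: no
  /10 203.192.0.0: no
  /12 152.224.0.0: no
  /28 50.145.30.192: no
  /0 0.0.0.0: MATCH
Selected: next-hop 13.151.15.60 via eth0 (matched /27)


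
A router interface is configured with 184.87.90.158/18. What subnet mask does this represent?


/18 means 18 network bits, 14 host bits
Binary: 11111111111111111100000000000000
Mask: 255.255.192.0


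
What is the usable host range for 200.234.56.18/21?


Network: 200.234.56.0
Broadcast: 200.234.63.255
First usable = network + 1
Last usable = broadcast - 1
Range: 200.234.56.1 to 200.234.63.254


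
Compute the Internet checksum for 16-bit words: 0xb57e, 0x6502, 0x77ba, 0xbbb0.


Sum all words (with carry folding):
+ 0xb57e = 0xb57e
+ 0x6502 = 0x1a81
+ 0x77ba = 0x923b
+ 0xbbb0 = 0x4dec
One's complement: ~0x4dec
Checksum = 0xb213


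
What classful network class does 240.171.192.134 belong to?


First octet: 240
Binary: 11110000
1111xxxx -> Class E (240-255)
Class E (reserved), default mask N/A


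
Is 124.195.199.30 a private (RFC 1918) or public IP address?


RFC 1918 private ranges:
  10.0.0.0/8 (10.0.0.0 - 10.255.255.255)
  172.16.0.0/12 (172.16.0.0 - 172.31.255.255)
  192.168.0.0/16 (192.168.0.0 - 192.168.255.255)
Public (not in any RFC 1918 range)


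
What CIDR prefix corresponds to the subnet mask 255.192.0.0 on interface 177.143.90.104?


Binary: 11111111.11000000.00000000.00000000
Count leading 1s
Prefix: /10


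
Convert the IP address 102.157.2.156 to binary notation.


102 = 01100110
157 = 10011101
2 = 00000010
156 = 10011100
Binary: 01100110.10011101.00000010.10011100


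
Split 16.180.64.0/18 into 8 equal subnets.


New prefix = 18 + 3 = 21
Each subnet has 2048 addresses
  16.180.64.0/21
  16.180.72.0/21
  16.180.80.0/21
  16.180.88.0/21
  16.180.96.0/21
  16.180.104.0/21
  16.180.112.0/21
  16.180.120.0/21
Subnets: 16.180.64.0/21, 16.180.72.0/21, 16.180.80.0/21, 16.180.88.0/21, 16.180.96.0/21, 16.180.104.0/21, 16.180.112.0/21, 16.180.120.0/21


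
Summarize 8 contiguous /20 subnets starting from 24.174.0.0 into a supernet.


Original prefix: /20
Number of subnets: 8 = 2^3
New prefix = 20 - 3 = 17
Supernet: 24.174.0.0/17


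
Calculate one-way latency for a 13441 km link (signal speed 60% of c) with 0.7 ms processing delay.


Speed = 0.6 * 3e5 km/s = 180000 km/s
Propagation delay = 13441 / 180000 = 0.0747 s = 74.6722 ms
Processing delay = 0.7 ms
Total one-way latency = 75.3722 ms


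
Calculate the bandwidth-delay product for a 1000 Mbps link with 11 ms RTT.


BDP = bandwidth * RTT
= 1000 Mbps * 11 ms
= 1000 * 1e6 * 11 / 1000 bits
= 11000000 bits
= 1375000 bytes
= 1342.7734 KB
BDP = 11000000 bits (1375000 bytes)


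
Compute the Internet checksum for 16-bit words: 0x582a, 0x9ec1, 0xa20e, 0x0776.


Sum all words (with carry folding):
+ 0x582a = 0x582a
+ 0x9ec1 = 0xf6eb
+ 0xa20e = 0x98fa
+ 0x0776 = 0xa070
One's complement: ~0xa070
Checksum = 0x5f8f


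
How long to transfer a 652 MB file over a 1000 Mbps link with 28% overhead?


Effective throughput = 1000 * (1 - 28/100) = 720 Mbps
File size in Mb = 652 * 8 = 5216 Mb
Time = 5216 / 720
Time = 7.2444 seconds


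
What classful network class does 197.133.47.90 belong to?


First octet: 197
Binary: 11000101
110xxxxx -> Class C (192-223)
Class C, default mask 255.255.255.0 (/24)


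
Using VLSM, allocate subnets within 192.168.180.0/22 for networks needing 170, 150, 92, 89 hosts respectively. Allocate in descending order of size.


170 hosts -> /24 (254 usable): 192.168.180.0/24
150 hosts -> /24 (254 usable): 192.168.181.0/24
92 hosts -> /25 (126 usable): 192.168.182.0/25
89 hosts -> /25 (126 usable): 192.168.182.128/25
Allocation: 192.168.180.0/24 (170 hosts, 254 usable); 192.168.181.0/24 (150 hosts, 254 usable); 192.168.182.0/25 (92 hosts, 126 usable); 192.168.182.128/25 (89 hosts, 126 usable)


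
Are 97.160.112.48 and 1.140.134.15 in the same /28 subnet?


Mask: 255.255.255.240
97.160.112.48 AND mask = 97.160.112.48
1.140.134.15 AND mask = 1.140.134.0
No, different subnets (97.160.112.48 vs 1.140.134.0)


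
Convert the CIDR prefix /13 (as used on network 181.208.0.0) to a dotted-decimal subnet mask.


/13 means 13 network bits, 19 host bits
Binary: 11111111111110000000000000000000
Mask: 255.248.0.0


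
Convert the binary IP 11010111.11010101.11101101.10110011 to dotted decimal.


11010111 = 215
11010101 = 213
11101101 = 237
10110011 = 179
IP: 215.213.237.179


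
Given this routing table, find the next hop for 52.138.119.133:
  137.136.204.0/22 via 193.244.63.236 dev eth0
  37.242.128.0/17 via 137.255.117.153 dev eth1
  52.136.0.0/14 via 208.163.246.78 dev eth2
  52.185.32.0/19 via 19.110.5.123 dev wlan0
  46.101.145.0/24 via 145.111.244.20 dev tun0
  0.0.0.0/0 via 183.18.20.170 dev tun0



Longest prefix match for 52.138.119.133:
  /22 137.136.204.0: no
  /17 37.242.128.0: no
  /14 52.136.0.0: MATCH
  /19 52.185.32.0: no
  /24 46.101.145.0: no
  /0 0.0.0.0: MATCH
Selected: next-hop 208.163.246.78 via eth2 (matched /14)


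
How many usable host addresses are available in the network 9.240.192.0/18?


Host bits = 32 - 18 = 14
Total addresses = 2^14 = 16384
Usable = total - 2 (network and broadcast)
Usable hosts: 16382


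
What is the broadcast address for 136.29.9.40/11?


Network: 136.0.0.0/11
Host bits = 21
Set all host bits to 1:
Broadcast: 136.31.255.255


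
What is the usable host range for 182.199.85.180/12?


Network: 182.192.0.0
Broadcast: 182.207.255.255
First usable = network + 1
Last usable = broadcast - 1
Range: 182.192.0.1 to 182.207.255.254


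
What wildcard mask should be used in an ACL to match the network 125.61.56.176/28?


Subnet mask: 255.255.255.240
Wildcard = 255.255.255.255 - subnet mask
255 - 255 = 0
255 - 255 = 0
255 - 255 = 0
255 - 240 = 15
Wildcard: 0.0.0.15


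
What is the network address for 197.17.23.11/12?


IP:   11000101.00010001.00010111.00001011
Mask: 11111111.11110000.00000000.00000000
AND operation:
Net:  11000101.00010000.00000000.00000000
Network: 197.16.0.0/12


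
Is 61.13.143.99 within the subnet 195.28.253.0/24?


Subnet network: 195.28.253.0
Test IP AND mask: 61.13.143.0
No, 61.13.143.99 is not in 195.28.253.0/24


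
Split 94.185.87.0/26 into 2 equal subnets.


New prefix = 26 + 1 = 27
Each subnet has 32 addresses
  94.185.87.0/27
  94.185.87.32/27
Subnets: 94.185.87.0/27, 94.185.87.32/27


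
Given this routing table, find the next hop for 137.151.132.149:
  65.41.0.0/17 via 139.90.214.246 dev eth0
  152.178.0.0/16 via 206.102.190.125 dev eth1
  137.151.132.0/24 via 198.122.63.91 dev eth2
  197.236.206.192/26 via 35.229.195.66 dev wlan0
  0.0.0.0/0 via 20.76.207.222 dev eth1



Longest prefix match for 137.151.132.149:
  /17 65.41.0.0: no
  /16 152.178.0.0: no
  /24 137.151.132.0: MATCH
  /26 197.236.206.192: no
  /0 0.0.0.0: MATCH
Selected: next-hop 198.122.63.91 via eth2 (matched /24)


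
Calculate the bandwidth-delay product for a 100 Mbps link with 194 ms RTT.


BDP = bandwidth * RTT
= 100 Mbps * 194 ms
= 100 * 1e6 * 194 / 1000 bits
= 19400000 bits
= 2425000 bytes
= 2368.1641 KB
BDP = 19400000 bits (2425000 bytes)


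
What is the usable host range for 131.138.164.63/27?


Network: 131.138.164.32
Broadcast: 131.138.164.63
First usable = network + 1
Last usable = broadcast - 1
Range: 131.138.164.33 to 131.138.164.62


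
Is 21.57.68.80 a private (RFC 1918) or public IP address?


RFC 1918 private ranges:
  10.0.0.0/8 (10.0.0.0 - 10.255.255.255)
  172.16.0.0/12 (172.16.0.0 - 172.31.255.255)
  192.168.0.0/16 (192.168.0.0 - 192.168.255.255)
Public (not in any RFC 1918 range)


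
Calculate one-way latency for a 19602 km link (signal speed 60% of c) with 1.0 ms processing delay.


Speed = 0.6 * 3e5 km/s = 180000 km/s
Propagation delay = 19602 / 180000 = 0.1089 s = 108.9 ms
Processing delay = 1.0 ms
Total one-way latency = 109.9 ms


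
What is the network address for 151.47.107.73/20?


IP:   10010111.00101111.01101011.01001001
Mask: 11111111.11111111.11110000.00000000
AND operation:
Net:  10010111.00101111.01100000.00000000
Network: 151.47.96.0/20


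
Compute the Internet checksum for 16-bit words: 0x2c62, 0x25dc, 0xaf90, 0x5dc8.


Sum all words (with carry folding):
+ 0x2c62 = 0x2c62
+ 0x25dc = 0x523e
+ 0xaf90 = 0x01cf
+ 0x5dc8 = 0x5f97
One's complement: ~0x5f97
Checksum = 0xa068


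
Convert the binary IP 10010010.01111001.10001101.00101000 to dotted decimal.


10010010 = 146
01111001 = 121
10001101 = 141
00101000 = 40
IP: 146.121.141.40


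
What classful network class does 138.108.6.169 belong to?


First octet: 138
Binary: 10001010
10xxxxxx -> Class B (128-191)
Class B, default mask 255.255.0.0 (/16)


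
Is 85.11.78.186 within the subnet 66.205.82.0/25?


Subnet network: 66.205.82.0
Test IP AND mask: 85.11.78.128
No, 85.11.78.186 is not in 66.205.82.0/25


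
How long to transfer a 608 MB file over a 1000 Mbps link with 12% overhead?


Effective throughput = 1000 * (1 - 12/100) = 880 Mbps
File size in Mb = 608 * 8 = 4864 Mb
Time = 4864 / 880
Time = 5.5273 seconds


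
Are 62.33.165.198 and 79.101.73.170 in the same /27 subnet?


Mask: 255.255.255.224
62.33.165.198 AND mask = 62.33.165.192
79.101.73.170 AND mask = 79.101.73.160
No, different subnets (62.33.165.192 vs 79.101.73.160)


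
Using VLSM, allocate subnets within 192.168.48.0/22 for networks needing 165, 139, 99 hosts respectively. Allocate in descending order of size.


165 hosts -> /24 (254 usable): 192.168.48.0/24
139 hosts -> /24 (254 usable): 192.168.49.0/24
99 hosts -> /25 (126 usable): 192.168.50.0/25
Allocation: 192.168.48.0/24 (165 hosts, 254 usable); 192.168.49.0/24 (139 hosts, 254 usable); 192.168.50.0/25 (99 hosts, 126 usable)


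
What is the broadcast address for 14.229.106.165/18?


Network: 14.229.64.0/18
Host bits = 14
Set all host bits to 1:
Broadcast: 14.229.127.255


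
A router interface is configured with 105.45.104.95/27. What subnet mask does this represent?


/27 means 27 network bits, 5 host bits
Binary: 11111111111111111111111111100000
Mask: 255.255.255.224


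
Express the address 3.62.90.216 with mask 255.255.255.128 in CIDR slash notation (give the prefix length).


Binary: 11111111.11111111.11111111.10000000
Count leading 1s
Prefix: /25


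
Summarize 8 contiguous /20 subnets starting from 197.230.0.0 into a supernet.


Original prefix: /20
Number of subnets: 8 = 2^3
New prefix = 20 - 3 = 17
Supernet: 197.230.0.0/17


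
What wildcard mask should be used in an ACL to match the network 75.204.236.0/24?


Subnet mask: 255.255.255.0
Wildcard = 255.255.255.255 - subnet mask
255 - 255 = 0
255 - 255 = 0
255 - 255 = 0
255 - 0 = 255
Wildcard: 0.0.0.255


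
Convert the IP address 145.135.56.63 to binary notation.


145 = 10010001
135 = 10000111
56 = 00111000
63 = 00111111
Binary: 10010001.10000111.00111000.00111111


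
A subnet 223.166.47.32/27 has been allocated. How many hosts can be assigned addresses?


Host bits = 32 - 27 = 5
Total addresses = 2^5 = 32
Usable = total - 2 (network and broadcast)
Usable hosts: 30


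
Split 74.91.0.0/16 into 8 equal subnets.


New prefix = 16 + 3 = 19
Each subnet has 8192 addresses
  74.91.0.0/19
  74.91.32.0/19
  74.91.64.0/19
  74.91.96.0/19
  74.91.128.0/19
  74.91.160.0/19
  74.91.192.0/19
  74.91.224.0/19
Subnets: 74.91.0.0/19, 74.91.32.0/19, 74.91.64.0/19, 74.91.96.0/19, 74.91.128.0/19, 74.91.160.0/19, 74.91.192.0/19, 74.91.224.0/19


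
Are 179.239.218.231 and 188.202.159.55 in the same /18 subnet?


Mask: 255.255.192.0
179.239.218.231 AND mask = 179.239.192.0
188.202.159.55 AND mask = 188.202.128.0
No, different subnets (179.239.192.0 vs 188.202.128.0)


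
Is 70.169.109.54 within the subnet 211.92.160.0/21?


Subnet network: 211.92.160.0
Test IP AND mask: 70.169.104.0
No, 70.169.109.54 is not in 211.92.160.0/21


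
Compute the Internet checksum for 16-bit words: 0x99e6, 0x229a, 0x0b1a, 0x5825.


Sum all words (with carry folding):
+ 0x99e6 = 0x99e6
+ 0x229a = 0xbc80
+ 0x0b1a = 0xc79a
+ 0x5825 = 0x1fc0
One's complement: ~0x1fc0
Checksum = 0xe03f


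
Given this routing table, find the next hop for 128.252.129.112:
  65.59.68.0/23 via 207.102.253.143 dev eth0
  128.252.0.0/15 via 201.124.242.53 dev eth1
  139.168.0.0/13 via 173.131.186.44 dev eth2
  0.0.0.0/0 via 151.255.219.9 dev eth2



Longest prefix match for 128.252.129.112:
  /23 65.59.68.0: no
  /15 128.252.0.0: MATCH
  /13 139.168.0.0: no
  /0 0.0.0.0: MATCH
Selected: next-hop 201.124.242.53 via eth1 (matched /15)


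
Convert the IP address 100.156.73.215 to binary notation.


100 = 01100100
156 = 10011100
73 = 01001001
215 = 11010111
Binary: 01100100.10011100.01001001.11010111


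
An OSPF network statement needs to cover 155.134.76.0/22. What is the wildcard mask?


Subnet mask: 255.255.252.0
Wildcard = 255.255.255.255 - subnet mask
255 - 255 = 0
255 - 255 = 0
255 - 252 = 3
255 - 0 = 255
Wildcard: 0.0.3.255


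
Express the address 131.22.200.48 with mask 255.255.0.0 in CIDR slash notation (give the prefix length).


Binary: 11111111.11111111.00000000.00000000
Count leading 1s
Prefix: /16


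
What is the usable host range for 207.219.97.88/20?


Network: 207.219.96.0
Broadcast: 207.219.111.255
First usable = network + 1
Last usable = broadcast - 1
Range: 207.219.96.1 to 207.219.111.254


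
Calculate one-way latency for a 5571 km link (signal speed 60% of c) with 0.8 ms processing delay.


Speed = 0.6 * 3e5 km/s = 180000 km/s
Propagation delay = 5571 / 180000 = 0.0309 s = 30.95 ms
Processing delay = 0.8 ms
Total one-way latency = 31.75 ms


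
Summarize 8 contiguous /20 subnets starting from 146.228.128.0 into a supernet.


Original prefix: /20
Number of subnets: 8 = 2^3
New prefix = 20 - 3 = 17
Supernet: 146.228.128.0/17


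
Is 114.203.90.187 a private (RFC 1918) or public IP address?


RFC 1918 private ranges:
  10.0.0.0/8 (10.0.0.0 - 10.255.255.255)
  172.16.0.0/12 (172.16.0.0 - 172.31.255.255)
  192.168.0.0/16 (192.168.0.0 - 192.168.255.255)
Public (not in any RFC 1918 range)


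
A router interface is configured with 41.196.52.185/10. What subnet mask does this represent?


/10 means 10 network bits, 22 host bits
Binary: 11111111110000000000000000000000
Mask: 255.192.0.0


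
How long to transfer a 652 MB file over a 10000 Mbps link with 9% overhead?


Effective throughput = 10000 * (1 - 9/100) = 9100 Mbps
File size in Mb = 652 * 8 = 5216 Mb
Time = 5216 / 9100
Time = 0.5732 seconds


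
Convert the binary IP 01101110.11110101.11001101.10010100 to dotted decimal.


01101110 = 110
11110101 = 245
11001101 = 205
10010100 = 148
IP: 110.245.205.148


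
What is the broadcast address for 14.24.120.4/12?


Network: 14.16.0.0/12
Host bits = 20
Set all host bits to 1:
Broadcast: 14.31.255.255


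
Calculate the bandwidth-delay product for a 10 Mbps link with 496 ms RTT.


BDP = bandwidth * RTT
= 10 Mbps * 496 ms
= 10 * 1e6 * 496 / 1000 bits
= 4960000 bits
= 620000 bytes
= 605.4688 KB
BDP = 4960000 bits (620000 bytes)


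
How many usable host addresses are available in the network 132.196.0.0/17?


Host bits = 32 - 17 = 15
Total addresses = 2^15 = 32768
Usable = total - 2 (network and broadcast)
Usable hosts: 32766


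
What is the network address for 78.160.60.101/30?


IP:   01001110.10100000.00111100.01100101
Mask: 11111111.11111111.11111111.11111100
AND operation:
Net:  01001110.10100000.00111100.01100100
Network: 78.160.60.100/30


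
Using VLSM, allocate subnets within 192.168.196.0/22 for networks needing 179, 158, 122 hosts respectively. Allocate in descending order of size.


179 hosts -> /24 (254 usable): 192.168.196.0/24
158 hosts -> /24 (254 usable): 192.168.197.0/24
122 hosts -> /25 (126 usable): 192.168.198.0/25
Allocation: 192.168.196.0/24 (179 hosts, 254 usable); 192.168.197.0/24 (158 hosts, 254 usable); 192.168.198.0/25 (122 hosts, 126 usable)


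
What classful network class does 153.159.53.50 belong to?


First octet: 153
Binary: 10011001
10xxxxxx -> Class B (128-191)
Class B, default mask 255.255.0.0 (/16)


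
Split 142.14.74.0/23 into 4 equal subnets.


New prefix = 23 + 2 = 25
Each subnet has 128 addresses
  142.14.74.0/25
  142.14.74.128/25
  142.14.75.0/25
  142.14.75.128/25
Subnets: 142.14.74.0/25, 142.14.74.128/25, 142.14.75.0/25, 142.14.75.128/25


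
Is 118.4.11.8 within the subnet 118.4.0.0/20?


Subnet network: 118.4.0.0
Test IP AND mask: 118.4.0.0
Yes, 118.4.11.8 is in 118.4.0.0/20


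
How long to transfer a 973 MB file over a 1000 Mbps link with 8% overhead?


Effective throughput = 1000 * (1 - 8/100) = 920 Mbps
File size in Mb = 973 * 8 = 7784 Mb
Time = 7784 / 920
Time = 8.4609 seconds


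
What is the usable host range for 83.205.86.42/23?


Network: 83.205.86.0
Broadcast: 83.205.87.255
First usable = network + 1
Last usable = broadcast - 1
Range: 83.205.86.1 to 83.205.87.254


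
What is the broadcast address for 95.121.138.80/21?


Network: 95.121.136.0/21
Host bits = 11
Set all host bits to 1:
Broadcast: 95.121.143.255


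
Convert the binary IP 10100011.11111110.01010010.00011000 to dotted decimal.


10100011 = 163
11111110 = 254
01010010 = 82
00011000 = 24
IP: 163.254.82.24


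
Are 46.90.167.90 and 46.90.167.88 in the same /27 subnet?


Mask: 255.255.255.224
46.90.167.90 AND mask = 46.90.167.64
46.90.167.88 AND mask = 46.90.167.64
Yes, same subnet (46.90.167.64)


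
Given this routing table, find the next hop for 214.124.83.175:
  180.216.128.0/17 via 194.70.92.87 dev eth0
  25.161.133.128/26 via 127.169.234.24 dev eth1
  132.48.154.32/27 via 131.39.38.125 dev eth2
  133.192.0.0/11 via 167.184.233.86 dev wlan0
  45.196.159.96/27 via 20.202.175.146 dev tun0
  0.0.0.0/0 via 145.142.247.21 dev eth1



Longest prefix match for 214.124.83.175:
  /17 180.216.128.0: no
  /26 25.161.133.128: no
  /27 132.48.154.32: no
  /11 133.192.0.0: no
  /27 45.196.159.96: no
  /0 0.0.0.0: MATCH
Selected: next-hop 145.142.247.21 via eth1 (matched /0)


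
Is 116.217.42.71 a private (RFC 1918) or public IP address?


RFC 1918 private ranges:
  10.0.0.0/8 (10.0.0.0 - 10.255.255.255)
  172.16.0.0/12 (172.16.0.0 - 172.31.255.255)
  192.168.0.0/16 (192.168.0.0 - 192.168.255.255)
Public (not in any RFC 1918 range)


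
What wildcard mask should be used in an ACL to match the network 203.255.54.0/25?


Subnet mask: 255.255.255.128
Wildcard = 255.255.255.255 - subnet mask
255 - 255 = 0
255 - 255 = 0
255 - 255 = 0
255 - 128 = 127
Wildcard: 0.0.0.127


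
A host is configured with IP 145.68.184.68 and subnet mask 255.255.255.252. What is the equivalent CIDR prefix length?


Binary: 11111111.11111111.11111111.11111100
Count leading 1s
Prefix: /30


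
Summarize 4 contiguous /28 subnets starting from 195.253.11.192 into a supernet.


Original prefix: /28
Number of subnets: 4 = 2^2
New prefix = 28 - 2 = 26
Supernet: 195.253.11.192/26


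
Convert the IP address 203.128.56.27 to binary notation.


203 = 11001011
128 = 10000000
56 = 00111000
27 = 00011011
Binary: 11001011.10000000.00111000.00011011


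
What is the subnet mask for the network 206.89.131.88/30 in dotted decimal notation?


/30 means 30 network bits, 2 host bits
Binary: 11111111111111111111111111111100
Mask: 255.255.255.252


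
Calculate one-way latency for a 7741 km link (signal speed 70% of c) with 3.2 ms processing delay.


Speed = 0.7 * 3e5 km/s = 210000 km/s
Propagation delay = 7741 / 210000 = 0.0369 s = 36.8619 ms
Processing delay = 3.2 ms
Total one-way latency = 40.0619 ms


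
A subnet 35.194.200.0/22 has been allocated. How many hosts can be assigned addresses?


Host bits = 32 - 22 = 10
Total addresses = 2^10 = 1024
Usable = total - 2 (network and broadcast)
Usable hosts: 1022


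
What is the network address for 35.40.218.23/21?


IP:   00100011.00101000.11011010.00010111
Mask: 11111111.11111111.11111000.00000000
AND operation:
Net:  00100011.00101000.11011000.00000000
Network: 35.40.216.0/21


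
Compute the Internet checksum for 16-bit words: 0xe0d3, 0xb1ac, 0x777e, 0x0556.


Sum all words (with carry folding):
+ 0xe0d3 = 0xe0d3
+ 0xb1ac = 0x9280
+ 0x777e = 0x09ff
+ 0x0556 = 0x0f55
One's complement: ~0x0f55
Checksum = 0xf0aa


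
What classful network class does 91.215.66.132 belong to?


First octet: 91
Binary: 01011011
0xxxxxxx -> Class A (1-126)
Class A, default mask 255.0.0.0 (/8)


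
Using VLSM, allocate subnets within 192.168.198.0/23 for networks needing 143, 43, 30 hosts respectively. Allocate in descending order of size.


143 hosts -> /24 (254 usable): 192.168.198.0/24
43 hosts -> /26 (62 usable): 192.168.199.0/26
30 hosts -> /27 (30 usable): 192.168.199.64/27
Allocation: 192.168.198.0/24 (143 hosts, 254 usable); 192.168.199.0/26 (43 hosts, 62 usable); 192.168.199.64/27 (30 hosts, 30 usable)


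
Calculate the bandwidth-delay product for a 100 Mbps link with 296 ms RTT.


BDP = bandwidth * RTT
= 100 Mbps * 296 ms
= 100 * 1e6 * 296 / 1000 bits
= 29600000 bits
= 3700000 bytes
= 3613.2812 KB
BDP = 29600000 bits (3700000 bytes)


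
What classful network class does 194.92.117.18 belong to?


First octet: 194
Binary: 11000010
110xxxxx -> Class C (192-223)
Class C, default mask 255.255.255.0 (/24)


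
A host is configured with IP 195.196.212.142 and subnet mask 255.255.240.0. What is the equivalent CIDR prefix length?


Binary: 11111111.11111111.11110000.00000000
Count leading 1s
Prefix: /20


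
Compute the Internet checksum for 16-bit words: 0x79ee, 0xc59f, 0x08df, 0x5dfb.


Sum all words (with carry folding):
+ 0x79ee = 0x79ee
+ 0xc59f = 0x3f8e
+ 0x08df = 0x486d
+ 0x5dfb = 0xa668
One's complement: ~0xa668
Checksum = 0x5997


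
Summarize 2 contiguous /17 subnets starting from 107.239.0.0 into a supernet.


Original prefix: /17
Number of subnets: 2 = 2^1
New prefix = 17 - 1 = 16
Supernet: 107.239.0.0/16


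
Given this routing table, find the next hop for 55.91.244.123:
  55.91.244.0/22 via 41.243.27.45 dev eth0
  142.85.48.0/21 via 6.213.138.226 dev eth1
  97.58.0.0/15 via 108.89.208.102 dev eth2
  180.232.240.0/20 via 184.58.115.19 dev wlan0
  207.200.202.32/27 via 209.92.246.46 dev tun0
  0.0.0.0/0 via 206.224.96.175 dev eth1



Longest prefix match for 55.91.244.123:
  /22 55.91.244.0: MATCH
  /21 142.85.48.0: no
  /15 97.58.0.0: no
  /20 180.232.240.0: no
  /27 207.200.202.32: no
  /0 0.0.0.0: MATCH
Selected: next-hop 41.243.27.45 via eth0 (matched /22)


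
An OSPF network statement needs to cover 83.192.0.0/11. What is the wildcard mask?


Subnet mask: 255.224.0.0
Wildcard = 255.255.255.255 - subnet mask
255 - 255 = 0
255 - 224 = 31
255 - 0 = 255
255 - 0 = 255
Wildcard: 0.31.255.255


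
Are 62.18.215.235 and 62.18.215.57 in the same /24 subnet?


Mask: 255.255.255.0
62.18.215.235 AND mask = 62.18.215.0
62.18.215.57 AND mask = 62.18.215.0
Yes, same subnet (62.18.215.0)


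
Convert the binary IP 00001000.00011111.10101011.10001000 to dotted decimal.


00001000 = 8
00011111 = 31
10101011 = 171
10001000 = 136
IP: 8.31.171.136


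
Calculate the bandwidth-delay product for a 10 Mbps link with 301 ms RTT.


BDP = bandwidth * RTT
= 10 Mbps * 301 ms
= 10 * 1e6 * 301 / 1000 bits
= 3010000 bits
= 376250 bytes
= 367.4316 KB
BDP = 3010000 bits (376250 bytes)


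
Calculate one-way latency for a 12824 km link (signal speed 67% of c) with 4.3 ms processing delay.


Speed = 0.67 * 3e5 km/s = 201000 km/s
Propagation delay = 12824 / 201000 = 0.0638 s = 63.801 ms
Processing delay = 4.3 ms
Total one-way latency = 68.101 ms


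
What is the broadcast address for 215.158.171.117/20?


Network: 215.158.160.0/20
Host bits = 12
Set all host bits to 1:
Broadcast: 215.158.175.255


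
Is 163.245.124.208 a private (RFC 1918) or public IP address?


RFC 1918 private ranges:
  10.0.0.0/8 (10.0.0.0 - 10.255.255.255)
  172.16.0.0/12 (172.16.0.0 - 172.31.255.255)
  192.168.0.0/16 (192.168.0.0 - 192.168.255.255)
Public (not in any RFC 1918 range)


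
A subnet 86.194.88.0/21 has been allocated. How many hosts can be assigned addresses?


Host bits = 32 - 21 = 11
Total addresses = 2^11 = 2048
Usable = total - 2 (network and broadcast)
Usable hosts: 2046


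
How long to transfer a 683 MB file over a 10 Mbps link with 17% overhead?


Effective throughput = 10 * (1 - 17/100) = 8.3 Mbps
File size in Mb = 683 * 8 = 5464 Mb
Time = 5464 / 8.3
Time = 658.3133 seconds


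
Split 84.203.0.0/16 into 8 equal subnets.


New prefix = 16 + 3 = 19
Each subnet has 8192 addresses
  84.203.0.0/19
  84.203.32.0/19
  84.203.64.0/19
  84.203.96.0/19
  84.203.128.0/19
  84.203.160.0/19
  84.203.192.0/19
  84.203.224.0/19
Subnets: 84.203.0.0/19, 84.203.32.0/19, 84.203.64.0/19, 84.203.96.0/19, 84.203.128.0/19, 84.203.160.0/19, 84.203.192.0/19, 84.203.224.0/19


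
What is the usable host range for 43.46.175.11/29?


Network: 43.46.175.8
Broadcast: 43.46.175.15
First usable = network + 1
Last usable = broadcast - 1
Range: 43.46.175.9 to 43.46.175.14


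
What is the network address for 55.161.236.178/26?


IP:   00110111.10100001.11101100.10110010
Mask: 11111111.11111111.11111111.11000000
AND operation:
Net:  00110111.10100001.11101100.10000000
Network: 55.161.236.128/26


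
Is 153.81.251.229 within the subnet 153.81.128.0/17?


Subnet network: 153.81.128.0
Test IP AND mask: 153.81.128.0
Yes, 153.81.251.229 is in 153.81.128.0/17


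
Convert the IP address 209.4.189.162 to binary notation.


209 = 11010001
4 = 00000100
189 = 10111101
162 = 10100010
Binary: 11010001.00000100.10111101.10100010


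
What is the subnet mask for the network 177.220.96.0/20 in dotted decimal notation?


/20 means 20 network bits, 12 host bits
Binary: 11111111111111111111000000000000
Mask: 255.255.240.0


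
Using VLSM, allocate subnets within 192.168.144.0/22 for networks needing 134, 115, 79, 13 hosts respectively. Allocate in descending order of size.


134 hosts -> /24 (254 usable): 192.168.144.0/24
115 hosts -> /25 (126 usable): 192.168.145.0/25
79 hosts -> /25 (126 usable): 192.168.145.128/25
13 hosts -> /28 (14 usable): 192.168.146.0/28
Allocation: 192.168.144.0/24 (134 hosts, 254 usable); 192.168.145.0/25 (115 hosts, 126 usable); 192.168.145.128/25 (79 hosts, 126 usable); 192.168.146.0/28 (13 hosts, 14 usable)


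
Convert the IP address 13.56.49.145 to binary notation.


13 = 00001101
56 = 00111000
49 = 00110001
145 = 10010001
Binary: 00001101.00111000.00110001.10010001
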